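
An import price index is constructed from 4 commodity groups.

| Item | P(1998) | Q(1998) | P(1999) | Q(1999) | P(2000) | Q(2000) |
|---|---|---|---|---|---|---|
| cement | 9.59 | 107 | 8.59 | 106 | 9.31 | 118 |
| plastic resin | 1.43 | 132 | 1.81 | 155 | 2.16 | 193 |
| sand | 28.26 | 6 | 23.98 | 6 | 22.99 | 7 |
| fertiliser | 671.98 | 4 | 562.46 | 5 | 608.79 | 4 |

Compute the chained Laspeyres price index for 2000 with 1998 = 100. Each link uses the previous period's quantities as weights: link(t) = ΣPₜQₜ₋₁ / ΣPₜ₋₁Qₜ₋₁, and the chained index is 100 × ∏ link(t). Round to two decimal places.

Link 1998→1999:
ΣP(1999)Q(1998) = 8.59×107 + 1.81×132 + 23.98×6 + 562.46×4 = 919.13 + 238.92 + 143.88 + 2249.84 = 3551.77
ΣP(1998)Q(1998) = 9.59×107 + 1.43×132 + 28.26×6 + 671.98×4 = 1026.13 + 188.76 + 169.56 + 2687.92 = 4072.37
link = 3551.77/4072.37 = 0.872163
Link 1999→2000:
ΣP(2000)Q(1999) = 9.31×106 + 2.16×155 + 22.99×6 + 608.79×5 = 986.86 + 334.8 + 137.94 + 3043.95 = 4503.55
ΣP(1999)Q(1999) = 8.59×106 + 1.81×155 + 23.98×6 + 562.46×5 = 910.54 + 280.55 + 143.88 + 2812.3 = 4147.27
link = 4503.55/4147.27 = 1.085907
Chained index = 100 × 0.872163 × 1.085907 = 94.7088

94.71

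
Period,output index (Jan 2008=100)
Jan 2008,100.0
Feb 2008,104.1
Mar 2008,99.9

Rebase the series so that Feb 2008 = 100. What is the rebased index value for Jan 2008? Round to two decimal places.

Rebased(Jan 2008) = 100.0 / 104.1 × 100 = 96.0615

96.06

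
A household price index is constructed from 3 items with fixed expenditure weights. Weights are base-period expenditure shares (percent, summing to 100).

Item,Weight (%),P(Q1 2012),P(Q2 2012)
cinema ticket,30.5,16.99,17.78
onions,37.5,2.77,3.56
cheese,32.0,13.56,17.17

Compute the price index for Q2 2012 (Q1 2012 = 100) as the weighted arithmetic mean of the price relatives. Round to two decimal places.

120.63

cinema ticket: 30.5 × (17.78/16.99) = 30.5 × 1.046498 = 31.9182
onions: 37.5 × (3.56/2.77) = 37.5 × 1.285199 = 48.1949
cheese: 32.0 × (17.17/13.56) = 32.0 × 1.266224 = 40.5192
Index = Σ wᵢ·(p₁ᵢ/p₀ᵢ) = 31.9182 + 48.1949 + 40.5192 = 120.6323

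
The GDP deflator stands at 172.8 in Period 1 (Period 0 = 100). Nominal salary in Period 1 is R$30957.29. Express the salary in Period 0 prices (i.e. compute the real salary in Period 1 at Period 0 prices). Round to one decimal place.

17915.1

Real = Nominal ÷ (Index/100) = 30957.29 ÷ (172.8/100)
     = 30957.29 ÷ 1.728 = 17915.0984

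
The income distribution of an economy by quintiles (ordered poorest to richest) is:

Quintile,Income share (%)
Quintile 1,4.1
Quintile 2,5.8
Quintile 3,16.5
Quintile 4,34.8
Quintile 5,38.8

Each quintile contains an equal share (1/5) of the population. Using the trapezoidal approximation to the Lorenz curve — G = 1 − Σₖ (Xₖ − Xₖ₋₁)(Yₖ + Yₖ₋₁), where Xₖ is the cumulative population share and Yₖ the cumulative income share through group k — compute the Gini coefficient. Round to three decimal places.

Cumulative income shares Yₖ: 0.0410, 0.0990, 0.2640, 0.6120, 1.0000
Σ (Xₖ−Xₖ₋₁)(Yₖ+Yₖ₋₁) = (1/5)(0.0410+0.0000) + (1/5)(0.0990+0.0410) + (1/5)(0.2640+0.0990) + (1/5)(0.6120+0.2640) + (1/5)(1.0000+0.6120)
  = 0.0082 + 0.0280 + 0.0726 + 0.1752 + 0.3224 = 0.6064
G = 1 − 0.6064 = 0.3936

0.394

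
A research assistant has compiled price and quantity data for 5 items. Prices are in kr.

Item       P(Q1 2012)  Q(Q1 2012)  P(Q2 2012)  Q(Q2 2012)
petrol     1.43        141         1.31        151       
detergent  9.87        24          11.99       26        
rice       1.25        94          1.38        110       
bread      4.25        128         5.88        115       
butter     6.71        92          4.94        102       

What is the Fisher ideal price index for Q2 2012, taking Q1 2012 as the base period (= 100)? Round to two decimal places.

104.30

Laspeyres component (base-period weights):
ΣP(Q2 2012)Q(Q1 2012) = 1.31×141 + 11.99×24 + 1.38×94 + 5.88×128 + 4.94×92 = 184.71 + 287.76 + 129.72 + 752.64 + 454.48 = 1809.31
ΣP(Q1 2012)Q(Q1 2012) = 1.43×141 + 9.87×24 + 1.25×94 + 4.25×128 + 6.71×92 = 201.63 + 236.88 + 117.5 + 544 + 617.32 = 1717.33
L = 1809.31 / 1717.33 × 100 = 105.3560
Paasche component (current-period weights):
ΣP(Q2 2012)Q(Q2 2012) = 1.31×151 + 11.99×26 + 1.38×110 + 5.88×115 + 4.94×102 = 197.81 + 311.74 + 151.8 + 676.2 + 503.88 = 1841.43
ΣP(Q1 2012)Q(Q2 2012) = 1.43×151 + 9.87×26 + 1.25×110 + 4.25×115 + 6.71×102 = 215.93 + 256.62 + 137.5 + 488.75 + 684.42 = 1783.22
P = 1841.43 / 1783.22 × 100 = 103.2643
Fisher = √(L × P) = √(105.3560 × 103.2643) = 104.3049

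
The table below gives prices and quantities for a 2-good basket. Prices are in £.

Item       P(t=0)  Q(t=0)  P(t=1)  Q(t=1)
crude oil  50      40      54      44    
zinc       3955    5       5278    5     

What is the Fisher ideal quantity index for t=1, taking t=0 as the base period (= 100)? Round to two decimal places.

Laspeyres component (base-period weights):
ΣP(t=0)Q(t=1) = 50×44 + 3955×5 = 2200 + 19775 = 21975
ΣP(t=0)Q(t=0) = 50×40 + 3955×5 = 2000 + 19775 = 21775
L = 21975 / 21775 × 100 = 100.9185
Paasche component (current-period weights):
ΣP(t=1)Q(t=1) = 54×44 + 5278×5 = 2376 + 26390 = 28766
ΣP(t=1)Q(t=0) = 54×40 + 5278×5 = 2160 + 26390 = 28550
P = 28766 / 28550 × 100 = 100.7566
Fisher = √(L × P) = √(100.9185 × 100.7566) = 100.8375

100.84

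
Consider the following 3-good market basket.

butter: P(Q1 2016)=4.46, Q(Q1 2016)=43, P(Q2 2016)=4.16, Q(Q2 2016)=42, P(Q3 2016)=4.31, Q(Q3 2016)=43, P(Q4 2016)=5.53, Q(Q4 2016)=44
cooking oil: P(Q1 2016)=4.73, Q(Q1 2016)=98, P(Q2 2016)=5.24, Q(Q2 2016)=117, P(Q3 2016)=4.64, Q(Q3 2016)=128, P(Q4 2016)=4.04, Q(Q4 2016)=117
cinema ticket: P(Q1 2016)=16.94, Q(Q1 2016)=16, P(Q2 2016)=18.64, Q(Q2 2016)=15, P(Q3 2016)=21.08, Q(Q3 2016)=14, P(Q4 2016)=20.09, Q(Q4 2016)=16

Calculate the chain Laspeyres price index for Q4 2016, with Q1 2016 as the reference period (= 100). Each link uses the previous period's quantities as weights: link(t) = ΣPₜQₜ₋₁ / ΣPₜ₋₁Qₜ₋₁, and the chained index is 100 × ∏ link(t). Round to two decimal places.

Link Q1 2016→Q2 2016:
ΣP(Q2 2016)Q(Q1 2016) = 4.16×43 + 5.24×98 + 18.64×16 = 178.88 + 513.52 + 298.24 = 990.64
ΣP(Q1 2016)Q(Q1 2016) = 4.46×43 + 4.73×98 + 16.94×16 = 191.78 + 463.54 + 271.04 = 926.36
link = 990.64/926.36 = 1.069390
Link Q2 2016→Q3 2016:
ΣP(Q3 2016)Q(Q2 2016) = 4.31×42 + 4.64×117 + 21.08×15 = 181.02 + 542.88 + 316.2 = 1040.1
ΣP(Q2 2016)Q(Q2 2016) = 4.16×42 + 5.24×117 + 18.64×15 = 174.72 + 613.08 + 279.6 = 1067.4
link = 1040.1/1067.4 = 0.974424
Link Q3 2016→Q4 2016:
ΣP(Q4 2016)Q(Q3 2016) = 5.53×43 + 4.04×128 + 20.09×14 = 237.79 + 517.12 + 281.26 = 1036.17
ΣP(Q3 2016)Q(Q3 2016) = 4.31×43 + 4.64×128 + 21.08×14 = 185.33 + 593.92 + 295.12 = 1074.37
link = 1036.17/1074.37 = 0.964444
Chained index = 100 × 1.069390 × 0.974424 × 0.964444 = 100.4989

100.50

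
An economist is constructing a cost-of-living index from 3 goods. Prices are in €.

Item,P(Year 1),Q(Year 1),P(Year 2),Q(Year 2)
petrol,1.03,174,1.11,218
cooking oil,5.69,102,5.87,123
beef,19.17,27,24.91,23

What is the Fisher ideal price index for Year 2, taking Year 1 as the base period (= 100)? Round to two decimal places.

113.61

Laspeyres component (base-period weights):
ΣP(Year 2)Q(Year 1) = 1.11×174 + 5.87×102 + 24.91×27 = 193.14 + 598.74 + 672.57 = 1464.45
ΣP(Year 1)Q(Year 1) = 1.03×174 + 5.69×102 + 19.17×27 = 179.22 + 580.38 + 517.59 = 1277.19
L = 1464.45 / 1277.19 × 100 = 114.6619
Paasche component (current-period weights):
ΣP(Year 2)Q(Year 2) = 1.11×218 + 5.87×123 + 24.91×23 = 241.98 + 722.01 + 572.93 = 1536.92
ΣP(Year 1)Q(Year 2) = 1.03×218 + 5.69×123 + 19.17×23 = 224.54 + 699.87 + 440.91 = 1365.32
P = 1536.92 / 1365.32 × 100 = 112.5685
Fisher = √(L × P) = √(114.6619 × 112.5685) = 113.6104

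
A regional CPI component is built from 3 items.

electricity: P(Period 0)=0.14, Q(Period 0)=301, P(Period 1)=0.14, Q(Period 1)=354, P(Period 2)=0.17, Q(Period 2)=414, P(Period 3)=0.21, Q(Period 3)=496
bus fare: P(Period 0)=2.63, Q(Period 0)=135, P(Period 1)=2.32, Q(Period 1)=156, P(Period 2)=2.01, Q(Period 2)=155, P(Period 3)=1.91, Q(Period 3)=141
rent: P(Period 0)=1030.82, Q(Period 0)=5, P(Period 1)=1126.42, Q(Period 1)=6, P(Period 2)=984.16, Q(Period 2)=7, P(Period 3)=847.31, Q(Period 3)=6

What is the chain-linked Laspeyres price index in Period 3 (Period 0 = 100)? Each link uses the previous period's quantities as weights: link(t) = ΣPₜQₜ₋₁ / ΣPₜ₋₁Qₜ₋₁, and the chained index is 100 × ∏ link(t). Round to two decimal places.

Link Period 0→Period 1:
ΣP(Period 1)Q(Period 0) = 0.14×301 + 2.32×135 + 1126.42×5 = 42.14 + 313.2 + 5632.1 = 5987.44
ΣP(Period 0)Q(Period 0) = 0.14×301 + 2.63×135 + 1030.82×5 = 42.14 + 355.05 + 5154.1 = 5551.29
link = 5987.44/5551.29 = 1.078567
Link Period 1→Period 2:
ΣP(Period 2)Q(Period 1) = 0.17×354 + 2.01×156 + 984.16×6 = 60.18 + 313.56 + 5904.96 = 6278.7
ΣP(Period 1)Q(Period 1) = 0.14×354 + 2.32×156 + 1126.42×6 = 49.56 + 361.92 + 6758.52 = 7170
link = 6278.7/7170 = 0.875690
Link Period 2→Period 3:
ΣP(Period 3)Q(Period 2) = 0.21×414 + 1.91×155 + 847.31×7 = 86.94 + 296.05 + 5931.17 = 6314.16
ΣP(Period 2)Q(Period 2) = 0.17×414 + 2.01×155 + 984.16×7 = 70.38 + 311.55 + 6889.12 = 7271.05
link = 6314.16/7271.05 = 0.868397
Chained index = 100 × 1.078567 × 0.875690 × 0.868397 = 82.0193

82.02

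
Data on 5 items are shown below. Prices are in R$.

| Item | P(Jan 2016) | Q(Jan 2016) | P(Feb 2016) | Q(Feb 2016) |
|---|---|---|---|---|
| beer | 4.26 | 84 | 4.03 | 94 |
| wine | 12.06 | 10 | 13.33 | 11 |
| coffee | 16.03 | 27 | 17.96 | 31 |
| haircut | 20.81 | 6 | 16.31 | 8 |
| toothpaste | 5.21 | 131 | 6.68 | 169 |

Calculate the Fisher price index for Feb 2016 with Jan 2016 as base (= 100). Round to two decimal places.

112.51

Laspeyres component (base-period weights):
ΣP(Feb 2016)Q(Jan 2016) = 4.03×84 + 13.33×10 + 17.96×27 + 16.31×6 + 6.68×131 = 338.52 + 133.3 + 484.92 + 97.86 + 875.08 = 1929.68
ΣP(Jan 2016)Q(Jan 2016) = 4.26×84 + 12.06×10 + 16.03×27 + 20.81×6 + 5.21×131 = 357.84 + 120.6 + 432.81 + 124.86 + 682.51 = 1718.62
L = 1929.68 / 1718.62 × 100 = 112.2808
Paasche component (current-period weights):
ΣP(Feb 2016)Q(Feb 2016) = 4.03×94 + 13.33×11 + 17.96×31 + 16.31×8 + 6.68×169 = 378.82 + 146.63 + 556.76 + 130.48 + 1128.92 = 2341.61
ΣP(Jan 2016)Q(Feb 2016) = 4.26×94 + 12.06×11 + 16.03×31 + 20.81×8 + 5.21×169 = 400.44 + 132.66 + 496.93 + 166.48 + 880.49 = 2077
P = 2341.61 / 2077 × 100 = 112.7400
Fisher = √(L × P) = √(112.2808 × 112.7400) = 112.5102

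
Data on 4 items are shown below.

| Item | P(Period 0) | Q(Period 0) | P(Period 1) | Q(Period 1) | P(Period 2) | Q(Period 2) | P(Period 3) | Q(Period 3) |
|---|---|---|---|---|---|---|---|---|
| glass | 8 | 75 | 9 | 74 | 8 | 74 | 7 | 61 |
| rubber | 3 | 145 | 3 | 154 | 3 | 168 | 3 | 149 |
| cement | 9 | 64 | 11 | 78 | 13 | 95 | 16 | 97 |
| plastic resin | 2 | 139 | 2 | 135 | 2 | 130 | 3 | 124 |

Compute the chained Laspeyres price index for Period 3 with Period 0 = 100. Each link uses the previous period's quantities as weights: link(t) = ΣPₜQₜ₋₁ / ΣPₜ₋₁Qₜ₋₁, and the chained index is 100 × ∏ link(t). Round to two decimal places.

Link Period 0→Period 1:
ΣP(Period 1)Q(Period 0) = 9×75 + 3×145 + 11×64 + 2×139 = 675 + 435 + 704 + 278 = 2092
ΣP(Period 0)Q(Period 0) = 8×75 + 3×145 + 9×64 + 2×139 = 600 + 435 + 576 + 278 = 1889
link = 2092/1889 = 1.107464
Link Period 1→Period 2:
ΣP(Period 2)Q(Period 1) = 8×74 + 3×154 + 13×78 + 2×135 = 592 + 462 + 1014 + 270 = 2338
ΣP(Period 1)Q(Period 1) = 9×74 + 3×154 + 11×78 + 2×135 = 666 + 462 + 858 + 270 = 2256
link = 2338/2256 = 1.036348
Link Period 2→Period 3:
ΣP(Period 3)Q(Period 2) = 7×74 + 3×168 + 16×95 + 3×130 = 518 + 504 + 1520 + 390 = 2932
ΣP(Period 2)Q(Period 2) = 8×74 + 3×168 + 13×95 + 2×130 = 592 + 504 + 1235 + 260 = 2591
link = 2932/2591 = 1.131609
Chained index = 100 × 1.107464 × 1.036348 × 1.131609 = 129.8768

129.88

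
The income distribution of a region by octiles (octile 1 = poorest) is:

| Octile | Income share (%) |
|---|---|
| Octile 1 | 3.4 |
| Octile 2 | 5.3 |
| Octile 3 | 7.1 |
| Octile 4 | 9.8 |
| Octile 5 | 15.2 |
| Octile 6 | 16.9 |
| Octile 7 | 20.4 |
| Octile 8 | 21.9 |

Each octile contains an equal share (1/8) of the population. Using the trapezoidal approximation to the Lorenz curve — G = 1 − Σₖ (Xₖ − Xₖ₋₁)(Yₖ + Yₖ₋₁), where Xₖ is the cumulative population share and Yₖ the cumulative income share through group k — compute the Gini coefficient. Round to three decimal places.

Cumulative income shares Yₖ: 0.0340, 0.0870, 0.1580, 0.2560, 0.4080, 0.5770, 0.7810, 1.0000
Σ (Xₖ−Xₖ₋₁)(Yₖ+Yₖ₋₁) = (1/8)(0.0340+0.0000) + (1/8)(0.0870+0.0340) + (1/8)(0.1580+0.0870) + (1/8)(0.2560+0.1580) + (1/8)(0.4080+0.2560) + (1/8)(0.5770+0.4080) + (1/8)(0.7810+0.5770) + (1/8)(1.0000+0.7810)
  = 0.0043 + 0.0151 + 0.0306 + 0.0517 + 0.0830 + 0.1231 + 0.1697 + 0.2226 = 0.7002
G = 1 − 0.7002 = 0.2998

0.300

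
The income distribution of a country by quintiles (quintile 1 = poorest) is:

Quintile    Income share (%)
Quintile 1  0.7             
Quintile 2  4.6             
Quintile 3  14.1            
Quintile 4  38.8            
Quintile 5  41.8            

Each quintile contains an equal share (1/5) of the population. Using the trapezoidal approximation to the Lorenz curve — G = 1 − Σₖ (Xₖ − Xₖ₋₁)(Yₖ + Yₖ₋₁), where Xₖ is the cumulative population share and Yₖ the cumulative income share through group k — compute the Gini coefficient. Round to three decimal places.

0.466

Cumulative income shares Yₖ: 0.0070, 0.0530, 0.1940, 0.5820, 1.0000
Σ (Xₖ−Xₖ₋₁)(Yₖ+Yₖ₋₁) = (1/5)(0.0070+0.0000) + (1/5)(0.0530+0.0070) + (1/5)(0.1940+0.0530) + (1/5)(0.5820+0.1940) + (1/5)(1.0000+0.5820)
  = 0.0014 + 0.0120 + 0.0494 + 0.1552 + 0.3164 = 0.5344
G = 1 − 0.5344 = 0.4656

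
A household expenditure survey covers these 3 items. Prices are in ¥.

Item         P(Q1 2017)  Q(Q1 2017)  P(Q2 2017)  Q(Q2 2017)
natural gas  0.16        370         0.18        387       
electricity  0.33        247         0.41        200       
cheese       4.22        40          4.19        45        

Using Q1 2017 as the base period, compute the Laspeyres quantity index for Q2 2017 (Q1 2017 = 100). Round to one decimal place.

102.7

Laspeyres quantity index uses base-period prices as weights.
ΣP(Q1 2017)·Q(Q2 2017) = 0.16×387 + 0.33×200 + 4.22×45 = 61.92 + 66 + 189.9 = 317.82
ΣP(Q1 2017)·Q(Q1 2017) = 0.16×370 + 0.33×247 + 4.22×40 = 59.2 + 81.51 + 168.8 = 309.51
Index = 317.82 / 309.51 × 100 = 102.6849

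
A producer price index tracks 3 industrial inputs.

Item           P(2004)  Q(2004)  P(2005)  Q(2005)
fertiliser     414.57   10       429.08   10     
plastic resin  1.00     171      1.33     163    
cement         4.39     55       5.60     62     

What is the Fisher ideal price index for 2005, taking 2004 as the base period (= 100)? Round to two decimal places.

105.93

Laspeyres component (base-period weights):
ΣP(2005)Q(2004) = 429.08×10 + 1.33×171 + 5.60×55 = 4290.8 + 227.43 + 308 = 4826.23
ΣP(2004)Q(2004) = 414.57×10 + 1.00×171 + 4.39×55 = 4145.7 + 171 + 241.45 = 4558.15
L = 4826.23 / 4558.15 × 100 = 105.8813
Paasche component (current-period weights):
ΣP(2005)Q(2005) = 429.08×10 + 1.33×163 + 5.60×62 = 4290.8 + 216.79 + 347.2 = 4854.79
ΣP(2004)Q(2005) = 414.57×10 + 1.00×163 + 4.39×62 = 4145.7 + 163 + 272.18 = 4580.88
P = 4854.79 / 4580.88 × 100 = 105.9794
Fisher = √(L × P) = √(105.8813 × 105.9794) = 105.9304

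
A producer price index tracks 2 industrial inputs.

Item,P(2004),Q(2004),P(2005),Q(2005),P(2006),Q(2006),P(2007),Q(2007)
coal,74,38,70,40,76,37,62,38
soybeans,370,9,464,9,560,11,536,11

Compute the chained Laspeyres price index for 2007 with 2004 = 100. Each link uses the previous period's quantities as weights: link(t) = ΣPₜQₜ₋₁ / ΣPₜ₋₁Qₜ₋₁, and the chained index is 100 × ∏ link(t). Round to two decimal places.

117.68

Link 2004→2005:
ΣP(2005)Q(2004) = 70×38 + 464×9 = 2660 + 4176 = 6836
ΣP(2004)Q(2004) = 74×38 + 370×9 = 2812 + 3330 = 6142
link = 6836/6142 = 1.112993
Link 2005→2006:
ΣP(2006)Q(2005) = 76×40 + 560×9 = 3040 + 5040 = 8080
ΣP(2005)Q(2005) = 70×40 + 464×9 = 2800 + 4176 = 6976
link = 8080/6976 = 1.158257
Link 2006→2007:
ΣP(2007)Q(2006) = 62×37 + 536×11 = 2294 + 5896 = 8190
ΣP(2006)Q(2006) = 76×37 + 560×11 = 2812 + 6160 = 8972
link = 8190/8972 = 0.912840
Chained index = 100 × 1.112993 × 1.158257 × 0.912840 = 117.6770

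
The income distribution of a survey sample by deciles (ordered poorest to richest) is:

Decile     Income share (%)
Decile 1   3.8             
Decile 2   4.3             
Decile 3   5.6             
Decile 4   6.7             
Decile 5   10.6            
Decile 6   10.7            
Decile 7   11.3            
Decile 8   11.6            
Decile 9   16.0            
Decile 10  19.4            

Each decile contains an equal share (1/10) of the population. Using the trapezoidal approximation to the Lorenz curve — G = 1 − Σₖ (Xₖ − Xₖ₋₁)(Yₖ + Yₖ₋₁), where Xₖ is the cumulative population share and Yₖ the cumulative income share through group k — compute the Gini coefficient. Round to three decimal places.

0.266

Cumulative income shares Yₖ: 0.0380, 0.0810, 0.1370, 0.2040, 0.3100, 0.4170, 0.5300, 0.6460, 0.8060, 1.0000
Σ (Xₖ−Xₖ₋₁)(Yₖ+Yₖ₋₁) = (1/10)(0.0380+0.0000) + (1/10)(0.0810+0.0380) + (1/10)(0.1370+0.0810) + (1/10)(0.2040+0.1370) + (1/10)(0.3100+0.2040) + (1/10)(0.4170+0.3100) + (1/10)(0.5300+0.4170) + (1/10)(0.6460+0.5300) + (1/10)(0.8060+0.6460) + (1/10)(1.0000+0.8060)
  = 0.0038 + 0.0119 + 0.0218 + 0.0341 + 0.0514 + 0.0727 + 0.0947 + 0.1176 + 0.1452 + 0.1806 = 0.7338
G = 1 − 0.7338 = 0.2662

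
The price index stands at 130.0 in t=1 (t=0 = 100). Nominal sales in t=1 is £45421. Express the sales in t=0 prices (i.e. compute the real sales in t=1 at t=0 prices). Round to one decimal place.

34939.2

Real = Nominal ÷ (Index/100) = 45421 ÷ (130.0/100)
     = 45421 ÷ 1.300 = 34939.2308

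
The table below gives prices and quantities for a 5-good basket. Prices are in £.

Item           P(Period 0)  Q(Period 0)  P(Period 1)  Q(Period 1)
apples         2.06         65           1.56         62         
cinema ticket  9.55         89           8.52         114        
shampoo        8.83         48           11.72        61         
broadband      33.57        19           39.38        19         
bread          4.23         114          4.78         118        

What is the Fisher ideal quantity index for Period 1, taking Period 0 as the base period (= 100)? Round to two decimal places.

114.20

Laspeyres component (base-period weights):
ΣP(Period 0)Q(Period 1) = 2.06×62 + 9.55×114 + 8.83×61 + 33.57×19 + 4.23×118 = 127.72 + 1088.7 + 538.63 + 637.83 + 499.14 = 2892.02
ΣP(Period 0)Q(Period 0) = 2.06×65 + 9.55×89 + 8.83×48 + 33.57×19 + 4.23×114 = 133.9 + 849.95 + 423.84 + 637.83 + 482.22 = 2527.74
L = 2892.02 / 2527.74 × 100 = 114.4113
Paasche component (current-period weights):
ΣP(Period 1)Q(Period 1) = 1.56×62 + 8.52×114 + 11.72×61 + 39.38×19 + 4.78×118 = 96.72 + 971.28 + 714.92 + 748.22 + 564.04 = 3095.18
ΣP(Period 1)Q(Period 0) = 1.56×65 + 8.52×89 + 11.72×48 + 39.38×19 + 4.78×114 = 101.4 + 758.28 + 562.56 + 748.22 + 544.92 = 2715.38
P = 3095.18 / 2715.38 × 100 = 113.9870
Fisher = √(L × P) = √(114.4113 × 113.9870) = 114.1989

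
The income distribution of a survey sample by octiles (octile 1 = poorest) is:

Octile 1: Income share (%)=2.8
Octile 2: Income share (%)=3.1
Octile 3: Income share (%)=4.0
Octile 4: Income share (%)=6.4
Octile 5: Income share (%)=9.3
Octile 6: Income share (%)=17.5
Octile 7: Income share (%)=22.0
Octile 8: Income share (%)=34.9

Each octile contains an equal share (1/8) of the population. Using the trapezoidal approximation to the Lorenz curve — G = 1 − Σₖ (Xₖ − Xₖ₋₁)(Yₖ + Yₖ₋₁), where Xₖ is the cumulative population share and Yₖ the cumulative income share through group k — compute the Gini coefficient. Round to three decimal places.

Cumulative income shares Yₖ: 0.0280, 0.0590, 0.0990, 0.1630, 0.2560, 0.4310, 0.6510, 1.0000
Σ (Xₖ−Xₖ₋₁)(Yₖ+Yₖ₋₁) = (1/8)(0.0280+0.0000) + (1/8)(0.0590+0.0280) + (1/8)(0.0990+0.0590) + (1/8)(0.1630+0.0990) + (1/8)(0.2560+0.1630) + (1/8)(0.4310+0.2560) + (1/8)(0.6510+0.4310) + (1/8)(1.0000+0.6510)
  = 0.0035 + 0.0109 + 0.0198 + 0.0328 + 0.0524 + 0.0859 + 0.1353 + 0.2064 = 0.5468
G = 1 − 0.5468 = 0.4532

0.453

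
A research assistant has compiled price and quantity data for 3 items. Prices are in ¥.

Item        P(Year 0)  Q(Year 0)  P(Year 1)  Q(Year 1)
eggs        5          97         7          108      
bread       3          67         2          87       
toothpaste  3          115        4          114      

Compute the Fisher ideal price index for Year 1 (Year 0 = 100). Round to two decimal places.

Laspeyres component (base-period weights):
ΣP(Year 1)Q(Year 0) = 7×97 + 2×67 + 4×115 = 679 + 134 + 460 = 1273
ΣP(Year 0)Q(Year 0) = 5×97 + 3×67 + 3×115 = 485 + 201 + 345 = 1031
L = 1273 / 1031 × 100 = 123.4724
Paasche component (current-period weights):
ΣP(Year 1)Q(Year 1) = 7×108 + 2×87 + 4×114 = 756 + 174 + 456 = 1386
ΣP(Year 0)Q(Year 1) = 5×108 + 3×87 + 3×114 = 540 + 261 + 342 = 1143
P = 1386 / 1143 × 100 = 121.2598
Fisher = √(L × P) = √(123.4724 × 121.2598) = 122.3611

122.36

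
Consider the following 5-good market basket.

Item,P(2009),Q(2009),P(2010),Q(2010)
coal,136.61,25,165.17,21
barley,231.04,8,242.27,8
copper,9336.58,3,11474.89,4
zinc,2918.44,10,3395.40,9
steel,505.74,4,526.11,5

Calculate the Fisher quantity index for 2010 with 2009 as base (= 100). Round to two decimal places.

Laspeyres component (base-period weights):
ΣP(2009)Q(2010) = 136.61×21 + 231.04×8 + 9336.58×4 + 2918.44×9 + 505.74×5 = 2868.81 + 1848.32 + 37346.32 + 26265.96 + 2528.7 = 70858.11
ΣP(2009)Q(2009) = 136.61×25 + 231.04×8 + 9336.58×3 + 2918.44×10 + 505.74×4 = 3415.25 + 1848.32 + 28009.74 + 29184.4 + 2022.96 = 64480.67
L = 70858.11 / 64480.67 × 100 = 109.8905
Paasche component (current-period weights):
ΣP(2010)Q(2010) = 165.17×21 + 242.27×8 + 11474.89×4 + 3395.40×9 + 526.11×5 = 3468.57 + 1938.16 + 45899.56 + 30558.6 + 2630.55 = 84495.44
ΣP(2010)Q(2009) = 165.17×25 + 242.27×8 + 11474.89×3 + 3395.40×10 + 526.11×4 = 4129.25 + 1938.16 + 34424.67 + 33954 + 2104.44 = 76550.52
P = 84495.44 / 76550.52 × 100 = 110.3787
Fisher = √(L × P) = √(109.8905 × 110.3787) = 110.1343

110.13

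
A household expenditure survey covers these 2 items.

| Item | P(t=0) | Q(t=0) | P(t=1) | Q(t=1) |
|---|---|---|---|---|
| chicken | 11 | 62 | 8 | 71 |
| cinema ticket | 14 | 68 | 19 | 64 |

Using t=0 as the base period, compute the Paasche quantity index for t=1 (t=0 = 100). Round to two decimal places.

Paasche quantity index uses current-period prices as weights.
ΣP(t=1)·Q(t=1) = 8×71 + 19×64 = 568 + 1216 = 1784
ΣP(t=1)·Q(t=0) = 8×62 + 19×68 = 496 + 1292 = 1788
Index = 1784 / 1788 × 100 = 99.7763

99.78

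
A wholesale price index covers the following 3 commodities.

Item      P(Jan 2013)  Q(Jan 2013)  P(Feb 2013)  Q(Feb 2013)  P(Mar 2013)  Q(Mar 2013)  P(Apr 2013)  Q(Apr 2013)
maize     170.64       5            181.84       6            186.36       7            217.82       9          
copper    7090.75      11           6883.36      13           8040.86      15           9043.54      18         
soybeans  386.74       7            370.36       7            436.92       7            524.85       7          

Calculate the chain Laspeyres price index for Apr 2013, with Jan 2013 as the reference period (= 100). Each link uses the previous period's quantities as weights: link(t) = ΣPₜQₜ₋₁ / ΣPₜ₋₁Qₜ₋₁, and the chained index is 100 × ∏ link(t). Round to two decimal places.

Link Jan 2013→Feb 2013:
ΣP(Feb 2013)Q(Jan 2013) = 181.84×5 + 6883.36×11 + 370.36×7 = 909.2 + 75716.96 + 2592.52 = 79218.68
ΣP(Jan 2013)Q(Jan 2013) = 170.64×5 + 7090.75×11 + 386.74×7 = 853.2 + 77998.25 + 2707.18 = 81558.63
link = 79218.68/81558.63 = 0.971310
Link Feb 2013→Mar 2013:
ΣP(Mar 2013)Q(Feb 2013) = 186.36×6 + 8040.86×13 + 436.92×7 = 1118.16 + 104531.18 + 3058.44 = 108707.78
ΣP(Feb 2013)Q(Feb 2013) = 181.84×6 + 6883.36×13 + 370.36×7 = 1091.04 + 89483.68 + 2592.52 = 93167.24
link = 108707.78/93167.24 = 1.166803
Link Mar 2013→Apr 2013:
ΣP(Apr 2013)Q(Mar 2013) = 217.82×7 + 9043.54×15 + 524.85×7 = 1524.74 + 135653.1 + 3673.95 = 140851.79
ΣP(Mar 2013)Q(Mar 2013) = 186.36×7 + 8040.86×15 + 436.92×7 = 1304.52 + 120612.9 + 3058.44 = 124975.86
link = 140851.79/124975.86 = 1.127032
Chained index = 100 × 0.971310 × 1.166803 × 1.127032 = 127.7295

127.73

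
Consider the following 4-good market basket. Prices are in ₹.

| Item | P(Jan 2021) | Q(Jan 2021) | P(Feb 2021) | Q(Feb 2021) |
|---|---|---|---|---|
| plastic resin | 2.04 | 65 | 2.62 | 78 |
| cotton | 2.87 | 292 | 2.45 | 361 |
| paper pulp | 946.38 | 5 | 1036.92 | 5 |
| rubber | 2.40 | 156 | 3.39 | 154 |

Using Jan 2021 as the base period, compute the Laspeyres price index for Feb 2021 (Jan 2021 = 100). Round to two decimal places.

Laspeyres price index uses base-period quantities as weights.
ΣP(Feb 2021)·Q(Jan 2021) = 2.62×65 + 2.45×292 + 1036.92×5 + 3.39×156 = 170.3 + 715.4 + 5184.6 + 528.84 = 6599.14
ΣP(Jan 2021)·Q(Jan 2021) = 2.04×65 + 2.87×292 + 946.38×5 + 2.40×156 = 132.6 + 838.04 + 4731.9 + 374.4 = 6076.94
Index = 6599.14 / 6076.94 × 100 = 108.5931

108.59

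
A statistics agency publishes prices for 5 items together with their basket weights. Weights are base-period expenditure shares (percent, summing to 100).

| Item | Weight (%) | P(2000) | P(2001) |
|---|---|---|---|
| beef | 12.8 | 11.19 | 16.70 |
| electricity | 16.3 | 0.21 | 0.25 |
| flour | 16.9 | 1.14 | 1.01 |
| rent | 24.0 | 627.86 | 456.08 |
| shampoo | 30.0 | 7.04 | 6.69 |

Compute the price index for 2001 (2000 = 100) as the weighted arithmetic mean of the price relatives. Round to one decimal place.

beef: 12.8 × (16.70/11.19) = 12.8 × 1.492404 = 19.1028
electricity: 16.3 × (0.25/0.21) = 16.3 × 1.190476 = 19.4048
flour: 16.9 × (1.01/1.14) = 16.9 × 0.885965 = 14.9728
rent: 24.0 × (456.08/627.86) = 24.0 × 0.726404 = 17.4337
shampoo: 30.0 × (6.69/7.04) = 30.0 × 0.950284 = 28.5085
Index = Σ wᵢ·(p₁ᵢ/p₀ᵢ) = 19.1028 + 19.4048 + 14.9728 + 17.4337 + 28.5085 = 99.4226

99.4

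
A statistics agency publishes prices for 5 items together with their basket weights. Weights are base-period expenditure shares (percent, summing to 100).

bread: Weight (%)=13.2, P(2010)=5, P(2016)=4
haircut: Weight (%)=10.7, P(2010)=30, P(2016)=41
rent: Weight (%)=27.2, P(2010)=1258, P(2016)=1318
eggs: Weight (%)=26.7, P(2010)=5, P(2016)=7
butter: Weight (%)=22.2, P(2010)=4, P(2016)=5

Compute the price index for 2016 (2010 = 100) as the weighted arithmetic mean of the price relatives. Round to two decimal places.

bread: 13.2 × (4/5) = 13.2 × 0.800000 = 10.5600
haircut: 10.7 × (41/30) = 10.7 × 1.366667 = 14.6233
rent: 27.2 × (1318/1258) = 27.2 × 1.047695 = 28.4973
eggs: 26.7 × (7/5) = 26.7 × 1.400000 = 37.3800
butter: 22.2 × (5/4) = 22.2 × 1.250000 = 27.7500
Index = Σ wᵢ·(p₁ᵢ/p₀ᵢ) = 10.5600 + 14.6233 + 28.4973 + 37.3800 + 27.7500 = 118.8106

118.81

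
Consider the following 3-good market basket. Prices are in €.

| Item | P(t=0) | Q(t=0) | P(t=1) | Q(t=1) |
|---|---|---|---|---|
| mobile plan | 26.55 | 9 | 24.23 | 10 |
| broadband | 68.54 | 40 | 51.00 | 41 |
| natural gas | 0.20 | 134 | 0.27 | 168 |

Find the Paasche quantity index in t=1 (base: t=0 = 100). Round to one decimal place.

Paasche quantity index uses current-period prices as weights.
ΣP(t=1)·Q(t=1) = 24.23×10 + 51.00×41 + 0.27×168 = 242.3 + 2091 + 45.36 = 2378.66
ΣP(t=1)·Q(t=0) = 24.23×9 + 51.00×40 + 0.27×134 = 218.07 + 2040 + 36.18 = 2294.25
Index = 2378.66 / 2294.25 × 100 = 103.6792

103.7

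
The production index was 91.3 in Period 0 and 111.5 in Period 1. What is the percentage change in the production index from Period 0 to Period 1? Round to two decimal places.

Change = (111.5 − 91.3) / 91.3 × 100
       = 20.2 / 91.3 × 100 = 22.1249%

22.12%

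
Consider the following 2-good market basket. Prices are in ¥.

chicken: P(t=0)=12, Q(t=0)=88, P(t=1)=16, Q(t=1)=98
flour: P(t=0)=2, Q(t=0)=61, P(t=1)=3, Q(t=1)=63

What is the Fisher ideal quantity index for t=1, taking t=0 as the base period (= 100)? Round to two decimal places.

110.48

Laspeyres component (base-period weights):
ΣP(t=0)Q(t=1) = 12×98 + 2×63 = 1176 + 126 = 1302
ΣP(t=0)Q(t=0) = 12×88 + 2×61 = 1056 + 122 = 1178
L = 1302 / 1178 × 100 = 110.5263
Paasche component (current-period weights):
ΣP(t=1)Q(t=1) = 16×98 + 3×63 = 1568 + 189 = 1757
ΣP(t=1)Q(t=0) = 16×88 + 3×61 = 1408 + 183 = 1591
P = 1757 / 1591 × 100 = 110.4337
Fisher = √(L × P) = √(110.5263 × 110.4337) = 110.4800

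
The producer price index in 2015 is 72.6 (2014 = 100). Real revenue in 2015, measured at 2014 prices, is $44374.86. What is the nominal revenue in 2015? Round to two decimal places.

Nominal = Real × (Index/100) = 44374.86 × (72.6/100)
        = 44374.86 × 0.726 = 32216.1484

32216.15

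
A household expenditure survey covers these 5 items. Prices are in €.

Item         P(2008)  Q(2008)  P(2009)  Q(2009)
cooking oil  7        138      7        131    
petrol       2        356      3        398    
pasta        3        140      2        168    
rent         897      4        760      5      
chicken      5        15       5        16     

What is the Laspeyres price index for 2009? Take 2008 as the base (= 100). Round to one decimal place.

Laspeyres price index uses base-period quantities as weights.
ΣP(2009)·Q(2008) = 7×138 + 3×356 + 2×140 + 760×4 + 5×15 = 966 + 1068 + 280 + 3040 + 75 = 5429
ΣP(2008)·Q(2008) = 7×138 + 2×356 + 3×140 + 897×4 + 5×15 = 966 + 712 + 420 + 3588 + 75 = 5761
Index = 5429 / 5761 × 100 = 94.2371

94.2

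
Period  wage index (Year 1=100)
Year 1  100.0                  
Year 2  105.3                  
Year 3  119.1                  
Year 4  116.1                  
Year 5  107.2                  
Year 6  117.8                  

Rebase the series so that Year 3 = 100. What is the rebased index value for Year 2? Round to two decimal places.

88.41

Rebased(Year 2) = 105.3 / 119.1 × 100 = 88.4131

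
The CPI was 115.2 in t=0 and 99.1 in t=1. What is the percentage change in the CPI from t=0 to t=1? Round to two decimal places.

Change = (99.1 − 115.2) / 115.2 × 100
       = -16.1 / 115.2 × 100 = -13.9757%

-13.98%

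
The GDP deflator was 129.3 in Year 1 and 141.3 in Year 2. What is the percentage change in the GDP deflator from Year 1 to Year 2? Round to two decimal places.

Change = (141.3 − 129.3) / 129.3 × 100
       = 12.0 / 129.3 × 100 = 9.2807%

9.28%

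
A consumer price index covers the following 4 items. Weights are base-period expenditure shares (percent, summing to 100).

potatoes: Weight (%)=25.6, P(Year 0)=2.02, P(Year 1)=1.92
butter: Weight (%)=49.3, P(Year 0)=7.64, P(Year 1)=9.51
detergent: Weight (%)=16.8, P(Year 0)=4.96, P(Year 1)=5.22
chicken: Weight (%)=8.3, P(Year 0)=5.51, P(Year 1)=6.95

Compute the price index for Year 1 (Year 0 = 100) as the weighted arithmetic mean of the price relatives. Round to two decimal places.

potatoes: 25.6 × (1.92/2.02) = 25.6 × 0.950495 = 24.3327
butter: 49.3 × (9.51/7.64) = 49.3 × 1.244764 = 61.3669
detergent: 16.8 × (5.22/4.96) = 16.8 × 1.052419 = 17.6806
chicken: 8.3 × (6.95/5.51) = 8.3 × 1.261343 = 10.4691
Index = Σ wᵢ·(p₁ᵢ/p₀ᵢ) = 24.3327 + 61.3669 + 17.6806 + 10.4691 = 113.8494

113.85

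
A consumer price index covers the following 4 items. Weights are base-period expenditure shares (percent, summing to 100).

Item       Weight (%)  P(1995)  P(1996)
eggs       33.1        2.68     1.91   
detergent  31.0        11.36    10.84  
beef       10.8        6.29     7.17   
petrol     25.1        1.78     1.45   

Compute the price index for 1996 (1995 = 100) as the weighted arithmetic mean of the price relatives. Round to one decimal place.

eggs: 33.1 × (1.91/2.68) = 33.1 × 0.712687 = 23.5899
detergent: 31.0 × (10.84/11.36) = 31.0 × 0.954225 = 29.5810
beef: 10.8 × (7.17/6.29) = 10.8 × 1.139905 = 12.3110
petrol: 25.1 × (1.45/1.78) = 25.1 × 0.814607 = 20.4466
Index = Σ wᵢ·(p₁ᵢ/p₀ᵢ) = 23.5899 + 29.5810 + 12.3110 + 20.4466 = 85.9285

85.9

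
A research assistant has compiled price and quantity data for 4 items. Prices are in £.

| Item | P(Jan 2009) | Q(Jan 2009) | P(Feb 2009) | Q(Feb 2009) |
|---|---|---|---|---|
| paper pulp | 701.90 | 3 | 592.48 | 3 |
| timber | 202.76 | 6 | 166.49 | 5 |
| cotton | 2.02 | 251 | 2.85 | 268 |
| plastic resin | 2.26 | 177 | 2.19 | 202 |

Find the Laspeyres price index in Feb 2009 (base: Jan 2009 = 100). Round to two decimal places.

91.73

Laspeyres price index uses base-period quantities as weights.
ΣP(Feb 2009)·Q(Jan 2009) = 592.48×3 + 166.49×6 + 2.85×251 + 2.19×177 = 1777.44 + 998.94 + 715.35 + 387.63 = 3879.36
ΣP(Jan 2009)·Q(Jan 2009) = 701.90×3 + 202.76×6 + 2.02×251 + 2.26×177 = 2105.7 + 1216.56 + 507.02 + 400.02 = 4229.3
Index = 3879.36 / 4229.3 × 100 = 91.7258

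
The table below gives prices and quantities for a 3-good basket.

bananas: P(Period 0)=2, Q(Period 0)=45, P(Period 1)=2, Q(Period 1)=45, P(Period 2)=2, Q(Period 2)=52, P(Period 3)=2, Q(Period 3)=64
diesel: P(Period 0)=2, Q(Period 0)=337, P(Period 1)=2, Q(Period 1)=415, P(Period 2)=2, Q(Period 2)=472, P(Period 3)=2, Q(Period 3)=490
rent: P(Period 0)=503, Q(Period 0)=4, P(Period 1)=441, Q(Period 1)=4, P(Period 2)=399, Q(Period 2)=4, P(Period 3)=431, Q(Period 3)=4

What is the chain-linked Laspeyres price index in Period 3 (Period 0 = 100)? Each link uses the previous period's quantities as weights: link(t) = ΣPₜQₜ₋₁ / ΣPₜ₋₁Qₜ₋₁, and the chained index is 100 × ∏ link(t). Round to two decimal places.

Link Period 0→Period 1:
ΣP(Period 1)Q(Period 0) = 2×45 + 2×337 + 441×4 = 90 + 674 + 1764 = 2528
ΣP(Period 0)Q(Period 0) = 2×45 + 2×337 + 503×4 = 90 + 674 + 2012 = 2776
link = 2528/2776 = 0.910663
Link Period 1→Period 2:
ΣP(Period 2)Q(Period 1) = 2×45 + 2×415 + 399×4 = 90 + 830 + 1596 = 2516
ΣP(Period 1)Q(Period 1) = 2×45 + 2×415 + 441×4 = 90 + 830 + 1764 = 2684
link = 2516/2684 = 0.937407
Link Period 2→Period 3:
ΣP(Period 3)Q(Period 2) = 2×52 + 2×472 + 431×4 = 104 + 944 + 1724 = 2772
ΣP(Period 2)Q(Period 2) = 2×52 + 2×472 + 399×4 = 104 + 944 + 1596 = 2644
link = 2772/2644 = 1.048411
Chained index = 100 × 0.910663 × 0.937407 × 1.048411 = 89.4989

89.50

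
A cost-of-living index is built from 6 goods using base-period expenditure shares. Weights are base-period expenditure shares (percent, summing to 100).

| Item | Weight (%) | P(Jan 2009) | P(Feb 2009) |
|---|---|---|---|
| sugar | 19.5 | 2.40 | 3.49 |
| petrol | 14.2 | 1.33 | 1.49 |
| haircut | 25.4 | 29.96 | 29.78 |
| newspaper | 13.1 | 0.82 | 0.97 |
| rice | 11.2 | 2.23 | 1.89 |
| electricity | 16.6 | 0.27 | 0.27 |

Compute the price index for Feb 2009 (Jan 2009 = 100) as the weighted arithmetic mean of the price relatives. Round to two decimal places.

111.10

sugar: 19.5 × (3.49/2.40) = 19.5 × 1.454167 = 28.3563
petrol: 14.2 × (1.49/1.33) = 14.2 × 1.120301 = 15.9083
haircut: 25.4 × (29.78/29.96) = 25.4 × 0.993992 = 25.2474
newspaper: 13.1 × (0.97/0.82) = 13.1 × 1.182927 = 15.4963
rice: 11.2 × (1.89/2.23) = 11.2 × 0.847534 = 9.4924
electricity: 16.6 × (0.27/0.27) = 16.6 × 1.000000 = 16.6000
Index = Σ wᵢ·(p₁ᵢ/p₀ᵢ) = 28.3563 + 15.9083 + 25.2474 + 15.4963 + 9.4924 + 16.6000 = 111.1006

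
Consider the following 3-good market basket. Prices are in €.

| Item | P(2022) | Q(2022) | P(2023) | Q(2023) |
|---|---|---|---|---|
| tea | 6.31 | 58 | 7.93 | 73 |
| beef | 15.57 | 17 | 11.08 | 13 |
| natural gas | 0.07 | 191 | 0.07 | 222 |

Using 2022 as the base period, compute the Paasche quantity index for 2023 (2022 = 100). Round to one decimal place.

Paasche quantity index uses current-period prices as weights.
ΣP(2023)·Q(2023) = 7.93×73 + 11.08×13 + 0.07×222 = 578.89 + 144.04 + 15.54 = 738.47
ΣP(2023)·Q(2022) = 7.93×58 + 11.08×17 + 0.07×191 = 459.94 + 188.36 + 13.37 = 661.67
Index = 738.47 / 661.67 × 100 = 111.6070

111.6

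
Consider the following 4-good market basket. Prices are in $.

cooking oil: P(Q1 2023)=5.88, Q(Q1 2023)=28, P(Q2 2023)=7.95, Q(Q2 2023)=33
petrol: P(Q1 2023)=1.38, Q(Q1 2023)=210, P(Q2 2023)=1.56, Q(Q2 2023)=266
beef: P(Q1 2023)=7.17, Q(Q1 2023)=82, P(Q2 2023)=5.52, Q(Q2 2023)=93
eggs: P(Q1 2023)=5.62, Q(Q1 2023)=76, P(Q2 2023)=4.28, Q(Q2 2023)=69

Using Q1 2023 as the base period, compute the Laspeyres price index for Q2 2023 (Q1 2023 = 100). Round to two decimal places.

90.38

Laspeyres price index uses base-period quantities as weights.
ΣP(Q2 2023)·Q(Q1 2023) = 7.95×28 + 1.56×210 + 5.52×82 + 4.28×76 = 222.6 + 327.6 + 452.64 + 325.28 = 1328.12
ΣP(Q1 2023)·Q(Q1 2023) = 5.88×28 + 1.38×210 + 7.17×82 + 5.62×76 = 164.64 + 289.8 + 587.94 + 427.12 = 1469.5
Index = 1328.12 / 1469.5 × 100 = 90.3790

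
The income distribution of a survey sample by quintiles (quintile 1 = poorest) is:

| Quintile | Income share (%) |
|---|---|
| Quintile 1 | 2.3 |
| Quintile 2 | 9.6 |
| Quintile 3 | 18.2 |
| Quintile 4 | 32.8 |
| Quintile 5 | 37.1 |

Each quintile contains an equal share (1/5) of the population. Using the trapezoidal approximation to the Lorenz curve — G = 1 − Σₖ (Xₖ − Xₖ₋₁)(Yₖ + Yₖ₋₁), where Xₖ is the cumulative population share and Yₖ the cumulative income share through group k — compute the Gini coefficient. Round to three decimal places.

Cumulative income shares Yₖ: 0.0230, 0.1190, 0.3010, 0.6290, 1.0000
Σ (Xₖ−Xₖ₋₁)(Yₖ+Yₖ₋₁) = (1/5)(0.0230+0.0000) + (1/5)(0.1190+0.0230) + (1/5)(0.3010+0.1190) + (1/5)(0.6290+0.3010) + (1/5)(1.0000+0.6290)
  = 0.0046 + 0.0284 + 0.0840 + 0.1860 + 0.3258 = 0.6288
G = 1 − 0.6288 = 0.3712

0.371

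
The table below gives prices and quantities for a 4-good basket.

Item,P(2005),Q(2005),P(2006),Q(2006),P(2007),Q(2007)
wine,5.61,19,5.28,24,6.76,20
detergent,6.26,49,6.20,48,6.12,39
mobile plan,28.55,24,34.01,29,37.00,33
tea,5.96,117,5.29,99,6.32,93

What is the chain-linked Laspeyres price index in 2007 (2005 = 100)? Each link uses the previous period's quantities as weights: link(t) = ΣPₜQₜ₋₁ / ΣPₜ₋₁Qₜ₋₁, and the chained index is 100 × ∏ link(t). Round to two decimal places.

114.09

Link 2005→2006:
ΣP(2006)Q(2005) = 5.28×19 + 6.20×49 + 34.01×24 + 5.29×117 = 100.32 + 303.8 + 816.24 + 618.93 = 1839.29
ΣP(2005)Q(2005) = 5.61×19 + 6.26×49 + 28.55×24 + 5.96×117 = 106.59 + 306.74 + 685.2 + 697.32 = 1795.85
link = 1839.29/1795.85 = 1.024189
Link 2006→2007:
ΣP(2007)Q(2006) = 6.76×24 + 6.12×48 + 37.00×29 + 6.32×99 = 162.24 + 293.76 + 1073 + 625.68 = 2154.68
ΣP(2006)Q(2006) = 5.28×24 + 6.20×48 + 34.01×29 + 5.29×99 = 126.72 + 297.6 + 986.29 + 523.71 = 1934.32
link = 2154.68/1934.32 = 1.113921
Chained index = 100 × 1.024189 × 1.113921 = 114.0866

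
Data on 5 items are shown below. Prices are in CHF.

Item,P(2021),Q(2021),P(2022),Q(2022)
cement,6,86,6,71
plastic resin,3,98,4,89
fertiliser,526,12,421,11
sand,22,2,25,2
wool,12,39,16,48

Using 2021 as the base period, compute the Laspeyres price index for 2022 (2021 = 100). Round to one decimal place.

Laspeyres price index uses base-period quantities as weights.
ΣP(2022)·Q(2021) = 6×86 + 4×98 + 421×12 + 25×2 + 16×39 = 516 + 392 + 5052 + 50 + 624 = 6634
ΣP(2021)·Q(2021) = 6×86 + 3×98 + 526×12 + 22×2 + 12×39 = 516 + 294 + 6312 + 44 + 468 = 7634
Index = 6634 / 7634 × 100 = 86.9007

86.9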